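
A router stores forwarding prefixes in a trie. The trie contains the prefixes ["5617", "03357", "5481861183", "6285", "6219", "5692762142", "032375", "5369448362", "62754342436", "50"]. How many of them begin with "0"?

2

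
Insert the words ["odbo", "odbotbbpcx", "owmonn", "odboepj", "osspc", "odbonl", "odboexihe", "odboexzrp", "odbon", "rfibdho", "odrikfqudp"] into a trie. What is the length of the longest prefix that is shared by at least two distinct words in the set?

Equivalently: take the maximum, over all pairs, of their longest common prefix length.
"odboexihe" and "odboexzrp" agree on "odboex" (6 characters) before diverging; nothing deeper is shared.
Longest shared-prefix length: 6

6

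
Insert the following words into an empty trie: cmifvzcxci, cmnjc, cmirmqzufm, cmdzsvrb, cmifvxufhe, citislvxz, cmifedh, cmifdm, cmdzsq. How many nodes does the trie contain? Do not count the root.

Count nodes per top-level branch (shared prefixes stored once):
  'c'-branch (citislvxz, cmdzsq, cmdzsvrb, cmifdm, cmifedh, cmifvxufhe, cmifvzcxci, cmirmqzufm, cmnjc): 45 nodes
Sum: 45

45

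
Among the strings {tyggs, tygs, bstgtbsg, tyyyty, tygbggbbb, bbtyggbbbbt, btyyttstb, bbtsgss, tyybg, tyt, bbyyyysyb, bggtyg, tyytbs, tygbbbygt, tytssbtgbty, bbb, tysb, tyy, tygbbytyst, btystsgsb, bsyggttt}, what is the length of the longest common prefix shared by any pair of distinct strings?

Equivalently: take the maximum, over all pairs, of their longest common prefix length.
e.g. "tygbbbygt" and "tygbbytyst" share the prefix "tygbb" of length 5; no pair shares a longer one.
Longest shared-prefix length: 5

5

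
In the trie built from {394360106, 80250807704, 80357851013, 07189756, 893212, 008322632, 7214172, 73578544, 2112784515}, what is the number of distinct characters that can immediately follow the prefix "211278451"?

1

Follow the path "211278451" to its node, then look at its outgoing edges.
Distinct next characters after "211278451": 5.
That node has 1 child edge.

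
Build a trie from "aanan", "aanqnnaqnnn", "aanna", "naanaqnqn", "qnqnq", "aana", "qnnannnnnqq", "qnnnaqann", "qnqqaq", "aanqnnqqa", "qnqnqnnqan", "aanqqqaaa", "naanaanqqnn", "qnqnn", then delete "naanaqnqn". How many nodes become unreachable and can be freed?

4

Walk "naanaqnqn" from the leaf back toward the root, removing each node that no remaining word uses.
The suffix "qnqn" (4 nodes) is used only by "naanaqnqn"; the node for "naana" still has the child "a", so pruning stops there.
Nodes removed: 4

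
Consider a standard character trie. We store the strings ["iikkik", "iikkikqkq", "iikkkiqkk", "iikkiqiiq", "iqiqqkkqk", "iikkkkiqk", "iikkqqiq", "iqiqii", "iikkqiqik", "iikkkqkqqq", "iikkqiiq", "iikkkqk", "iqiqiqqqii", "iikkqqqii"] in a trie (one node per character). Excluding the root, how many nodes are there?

Insert word by word; a character creates a node only if that edge doesn't already exist:
  "iikkik" → 6 new (i, i, k, k, i, k)
  "iikkikqkq" → prefix "iikkik" already present; 3 new (q, k, q)
  "iikkkiqkk" → prefix "iikk" already present; 5 new (k, i, q, k, k)
  "iikkiqiiq" → prefix "iikki" already present; 4 new (q, i, i, q)
  "iqiqqkkqk" → prefix "i" already present; 8 new (q, i, q, q, k, k, q, k)
  "iikkkkiqk" → prefix "iikkk" already present; 4 new (k, i, q, k)
  "iikkqqiq" → prefix "iikk" already present; 4 new (q, q, i, q)
  "iqiqii" → prefix "iqiq" already present; 2 new (i, i)
  "iikkqiqik" → prefix "iikkq" already present; 4 new (i, q, i, k)
  "iikkkqkqqq" → prefix "iikkk" already present; 5 new (q, k, q, q, q)
  "iikkqiiq" → prefix "iikkqi" already present; 2 new (i, q)
  "iikkkqk" → prefix "iikkkqk" already present; 0 new (none)
  "iqiqiqqqii" → prefix "iqiqi" already present; 5 new (q, q, q, i, i)
  "iikkqqqii" → prefix "iikkqq" already present; 3 new (q, i, i)
Total nodes = 6 + 3 + 5 + 4 + 8 + 4 + 4 + 2 + 4 + 5 + 2 + 0 + 5 + 3 = 55

55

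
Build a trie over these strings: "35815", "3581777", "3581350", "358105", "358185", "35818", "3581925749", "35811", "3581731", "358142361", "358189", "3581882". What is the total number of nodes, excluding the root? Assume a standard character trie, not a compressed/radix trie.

32

Trace insertions, counting only characters that open a new branch:
  "35815" → 5 new (3, 5, 8, 1, 5)
  "3581777" → prefix "3581" already present; 3 new (7, 7, 7)
  "3581350" → prefix "3581" already present; 3 new (3, 5, 0)
  "358105" → prefix "3581" already present; 2 new (0, 5)
  "358185" → prefix "3581" already present; 2 new (8, 5)
  "35818" → prefix "35818" already present; 0 new (none)
  "3581925749" → prefix "3581" already present; 6 new (9, 2, 5, 7, 4, 9)
  "35811" → prefix "3581" already present; 1 new (1)
  "3581731" → prefix "35817" already present; 2 new (3, 1)
  "358142361" → prefix "3581" already present; 5 new (4, 2, 3, 6, 1)
  "358189" → prefix "35818" already present; 1 new (9)
  "3581882" → prefix "35818" already present; 2 new (8, 2)
Total nodes = 5 + 3 + 3 + 2 + 2 + 0 + 6 + 1 + 2 + 5 + 1 + 2 = 32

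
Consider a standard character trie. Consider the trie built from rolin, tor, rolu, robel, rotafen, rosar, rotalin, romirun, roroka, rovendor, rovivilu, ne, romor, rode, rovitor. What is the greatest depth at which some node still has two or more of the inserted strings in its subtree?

4

Look for the deepest trie node that still has at least two words in its subtree.
e.g. "rotafen" and "rotalin" share the prefix "rota" of length 4; no pair shares a longer one.
Longest shared-prefix length: 4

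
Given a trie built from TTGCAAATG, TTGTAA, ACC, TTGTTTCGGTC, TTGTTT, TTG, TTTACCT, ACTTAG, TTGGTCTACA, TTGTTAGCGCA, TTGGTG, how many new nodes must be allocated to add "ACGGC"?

3

The longest prefix of "ACGGC" already in the trie is "AC" (length 2).
Each of the 3 remaining characters creates one node.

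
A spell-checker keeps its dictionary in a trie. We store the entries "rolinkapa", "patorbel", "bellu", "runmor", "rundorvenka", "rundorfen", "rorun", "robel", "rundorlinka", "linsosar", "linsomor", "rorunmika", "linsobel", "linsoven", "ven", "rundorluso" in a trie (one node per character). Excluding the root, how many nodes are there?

76

Insert word by word; a character creates a node only if that edge doesn't already exist:
  "rolinkapa" → 9 new (r, o, l, i, n, k, a, p, a)
  "patorbel" → 8 new (p, a, t, o, r, b, e, l)
  "bellu" → 5 new (b, e, l, l, u)
  "runmor" → prefix "r" already present; 5 new (u, n, m, o, r)
  "rundorvenka" → prefix "run" already present; 8 new (d, o, r, v, e, n, k, a)
  "rundorfen" → prefix "rundor" already present; 3 new (f, e, n)
  "rorun" → prefix "ro" already present; 3 new (r, u, n)
  "robel" → prefix "ro" already present; 3 new (b, e, l)
  "rundorlinka" → prefix "rundor" already present; 5 new (l, i, n, k, a)
  "linsosar" → 8 new (l, i, n, s, o, s, a, r)
  "linsomor" → prefix "linso" already present; 3 new (m, o, r)
  "rorunmika" → prefix "rorun" already present; 4 new (m, i, k, a)
  "linsobel" → prefix "linso" already present; 3 new (b, e, l)
  "linsoven" → prefix "linso" already present; 3 new (v, e, n)
  "ven" → 3 new (v, e, n)
  "rundorluso" → prefix "rundorl" already present; 3 new (u, s, o)
Total nodes = 9 + 8 + 5 + 5 + 8 + 3 + 3 + 3 + 5 + 8 + 3 + 4 + 3 + 3 + 3 + 3 = 76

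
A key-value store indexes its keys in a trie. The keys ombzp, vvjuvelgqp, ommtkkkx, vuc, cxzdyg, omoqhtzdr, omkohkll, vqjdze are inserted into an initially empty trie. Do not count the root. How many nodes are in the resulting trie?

Insert word by word; a character creates a node only if that edge doesn't already exist:
  "ombzp" → 5 new (o, m, b, z, p)
  "vvjuvelgqp" → 10 new (v, v, j, u, v, e, l, g, q, p)
  "ommtkkkx" → prefix "om" already present; 6 new (m, t, k, k, k, x)
  "vuc" → prefix "v" already present; 2 new (u, c)
  "cxzdyg" → 6 new (c, x, z, d, y, g)
  "omoqhtzdr" → prefix "om" already present; 7 new (o, q, h, t, z, d, r)
  "omkohkll" → prefix "om" already present; 6 new (k, o, h, k, l, l)
  "vqjdze" → prefix "v" already present; 5 new (q, j, d, z, e)
Total nodes = 5 + 10 + 6 + 2 + 6 + 7 + 6 + 5 = 47

47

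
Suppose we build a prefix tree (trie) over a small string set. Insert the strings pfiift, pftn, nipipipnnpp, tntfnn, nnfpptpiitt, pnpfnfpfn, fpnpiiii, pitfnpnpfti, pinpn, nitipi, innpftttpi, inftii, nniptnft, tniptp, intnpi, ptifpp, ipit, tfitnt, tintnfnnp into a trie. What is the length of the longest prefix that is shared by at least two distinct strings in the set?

2

Look for the deepest trie node that still has at least two words in its subtree.
"inftii" and "innpftttpi" agree on "in" (2 characters) before diverging; nothing deeper is shared.
Longest shared-prefix length: 2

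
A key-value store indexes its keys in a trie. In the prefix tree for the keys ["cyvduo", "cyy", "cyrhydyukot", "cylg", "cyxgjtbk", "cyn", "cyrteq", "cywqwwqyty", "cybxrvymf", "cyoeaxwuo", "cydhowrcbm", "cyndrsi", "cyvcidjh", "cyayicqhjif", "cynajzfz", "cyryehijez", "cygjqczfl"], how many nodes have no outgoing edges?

16

Leaves are exactly the stored words that no other stored word extends.
Those words: "cyayicqhjif", "cybxrvymf", "cydhowrcbm", "cygjqczfl", "cylg", "cynajzfz", "cyndrsi", "cyoeaxwuo", "cyrhydyukot", "cyrteq", "cyryehijez", "cyvcidjh", "cyvduo", "cywqwwqyty", "cyxgjtbk", "cyy"
Leaf count: 16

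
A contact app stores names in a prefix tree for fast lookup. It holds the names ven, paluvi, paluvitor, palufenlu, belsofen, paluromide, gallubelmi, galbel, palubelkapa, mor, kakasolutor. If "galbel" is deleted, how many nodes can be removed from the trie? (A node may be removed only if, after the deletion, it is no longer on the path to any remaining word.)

3

After clearing the end-marker at "galbel", prune upward until reaching a node still needed by another word.
The suffix "bel" (3 nodes) is used only by "galbel"; the node for "gal" still has the child "l", so pruning stops there.
Nodes removed: 3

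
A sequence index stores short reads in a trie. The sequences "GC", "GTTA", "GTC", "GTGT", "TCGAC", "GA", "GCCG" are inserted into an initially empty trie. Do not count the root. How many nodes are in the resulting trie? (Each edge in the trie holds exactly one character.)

For each word, the new-node count is its length minus the longest prefix already in the trie:
  "GC" → 2 new (G, C)
  "GTTA" → prefix "G" already present; 3 new (T, T, A)
  "GTC" → prefix "GT" already present; 1 new (C)
  "GTGT" → prefix "GT" already present; 2 new (G, T)
  "TCGAC" → 5 new (T, C, G, A, C)
  "GA" → prefix "G" already present; 1 new (A)
  "GCCG" → prefix "GC" already present; 2 new (C, G)
Total nodes = 2 + 3 + 1 + 2 + 5 + 1 + 2 = 16

16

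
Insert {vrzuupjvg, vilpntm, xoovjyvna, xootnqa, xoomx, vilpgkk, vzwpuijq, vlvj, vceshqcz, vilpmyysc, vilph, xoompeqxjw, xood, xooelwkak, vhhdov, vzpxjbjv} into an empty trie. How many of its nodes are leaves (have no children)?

Leaves are exactly the stored words that no other stored word extends.
Those words: "vceshqcz", "vhhdov", "vilpgkk", "vilph", "vilpmyysc", "vilpntm", "vlvj", "vrzuupjvg", "vzpxjbjv", "vzwpuijq", "xood", "xooelwkak", "xoompeqxjw", "xoomx", "xootnqa", "xoovjyvna"
Leaf count: 16

16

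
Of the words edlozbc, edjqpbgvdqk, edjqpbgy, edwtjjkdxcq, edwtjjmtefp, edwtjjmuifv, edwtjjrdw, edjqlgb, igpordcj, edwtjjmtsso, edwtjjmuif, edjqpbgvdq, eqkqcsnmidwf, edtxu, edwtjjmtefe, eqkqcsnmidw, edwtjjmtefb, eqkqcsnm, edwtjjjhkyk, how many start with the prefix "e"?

18

Traverse to the node for "e", then collect every word in that subtree.
Words under "e": edjqlgb, edjqpbgvdq, edjqpbgvdqk, edjqpbgy, edlozbc, edtxu, edwtjjjhkyk, edwtjjkdxcq, edwtjjmtefb, edwtjjmtefe, edwtjjmtefp, edwtjjmtsso, edwtjjmuif, edwtjjmuifv, edwtjjrdw, eqkqcsnm, eqkqcsnmidw, eqkqcsnmidwf
Count: 18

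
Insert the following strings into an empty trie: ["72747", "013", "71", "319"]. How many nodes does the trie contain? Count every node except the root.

12

Count nodes per top-level branch (shared prefixes stored once):
  '0'-branch (013): 3 nodes
  '3'-branch (319): 3 nodes
  '7'-branch (71, 72747): 6 nodes
Sum: 12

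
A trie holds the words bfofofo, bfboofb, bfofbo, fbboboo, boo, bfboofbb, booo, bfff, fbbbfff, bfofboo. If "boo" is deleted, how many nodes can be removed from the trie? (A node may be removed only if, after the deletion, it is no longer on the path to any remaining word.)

After clearing the end-marker at "boo", prune upward until reaching a node still needed by another word.
Every node on "boo" is still needed (e.g. by "booo"), so nothing is freed.
Nodes removed: 0

0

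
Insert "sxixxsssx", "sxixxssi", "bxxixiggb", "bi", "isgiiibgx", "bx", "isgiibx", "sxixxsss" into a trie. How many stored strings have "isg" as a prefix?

Traverse to the node for "isg", then collect every word in that subtree.
Words under "isg": isgiibx, isgiiibgx
Count: 2

2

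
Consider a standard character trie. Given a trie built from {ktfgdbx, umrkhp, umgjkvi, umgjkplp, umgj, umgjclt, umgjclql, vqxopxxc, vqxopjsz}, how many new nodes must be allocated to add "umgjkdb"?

2

"umgjk" is already a path in the trie; the remaining "db" must be added.
New nodes needed: |"umgjkdb"| − 5 = 7 − 5 = 2.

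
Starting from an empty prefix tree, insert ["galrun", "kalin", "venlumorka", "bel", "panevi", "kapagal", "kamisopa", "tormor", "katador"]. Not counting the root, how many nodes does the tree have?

Trace insertions, counting only characters that open a new branch:
  "galrun" → 6 new (g, a, l, r, u, n)
  "kalin" → 5 new (k, a, l, i, n)
  "venlumorka" → 10 new (v, e, n, l, u, m, o, r, k, a)
  "bel" → 3 new (b, e, l)
  "panevi" → 6 new (p, a, n, e, v, i)
  "kapagal" → prefix "ka" already present; 5 new (p, a, g, a, l)
  "kamisopa" → prefix "ka" already present; 6 new (m, i, s, o, p, a)
  "tormor" → 6 new (t, o, r, m, o, r)
  "katador" → prefix "ka" already present; 5 new (t, a, d, o, r)
Total nodes = 6 + 5 + 10 + 3 + 6 + 5 + 6 + 6 + 5 = 52

52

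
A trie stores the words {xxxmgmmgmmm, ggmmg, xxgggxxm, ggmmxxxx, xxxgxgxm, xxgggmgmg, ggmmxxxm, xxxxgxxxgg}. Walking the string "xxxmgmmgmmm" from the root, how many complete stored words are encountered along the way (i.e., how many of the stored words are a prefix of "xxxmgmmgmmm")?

1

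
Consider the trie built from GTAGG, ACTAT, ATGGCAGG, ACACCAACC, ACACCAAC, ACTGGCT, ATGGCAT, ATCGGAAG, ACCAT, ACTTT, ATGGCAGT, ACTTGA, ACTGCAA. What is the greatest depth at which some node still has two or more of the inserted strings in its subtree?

The deepest shared node is where two words last agree before diverging.
e.g. "ACACCAAC" and "ACACCAACC" share the prefix "ACACCAAC" of length 8; no pair shares a longer one.
Longest shared-prefix length: 8

8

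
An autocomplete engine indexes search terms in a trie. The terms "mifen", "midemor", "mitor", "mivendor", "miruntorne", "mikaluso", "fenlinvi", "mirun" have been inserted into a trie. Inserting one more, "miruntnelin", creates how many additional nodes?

The longest prefix of "miruntnelin" already in the trie is "mirunt" (length 6).
So 11 − 6 = 5 new nodes.

5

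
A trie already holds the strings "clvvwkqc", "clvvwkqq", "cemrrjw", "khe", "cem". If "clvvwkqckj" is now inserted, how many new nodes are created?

2

Walking "clvvwkqckj" from the root, the first 8 characters ("clvvwkqc") follow existing edges; "k" is the first miss.
New nodes needed: |"clvvwkqckj"| − 8 = 10 − 8 = 2.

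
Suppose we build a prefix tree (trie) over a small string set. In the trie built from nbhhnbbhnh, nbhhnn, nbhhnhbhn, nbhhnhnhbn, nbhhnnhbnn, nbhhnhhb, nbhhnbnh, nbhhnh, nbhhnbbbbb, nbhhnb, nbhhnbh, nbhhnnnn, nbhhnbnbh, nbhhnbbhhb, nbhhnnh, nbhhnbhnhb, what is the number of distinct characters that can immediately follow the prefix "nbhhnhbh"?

1

Walk "nbhhnhbh" from the root, arriving at one node.
Characters that immediately follow "nbhhnhbh" among the stored strings: {n}.
That node has 1 child edge.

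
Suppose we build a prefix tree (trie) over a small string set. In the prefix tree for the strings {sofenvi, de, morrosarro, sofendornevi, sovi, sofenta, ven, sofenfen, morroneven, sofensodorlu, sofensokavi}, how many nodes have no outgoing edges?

11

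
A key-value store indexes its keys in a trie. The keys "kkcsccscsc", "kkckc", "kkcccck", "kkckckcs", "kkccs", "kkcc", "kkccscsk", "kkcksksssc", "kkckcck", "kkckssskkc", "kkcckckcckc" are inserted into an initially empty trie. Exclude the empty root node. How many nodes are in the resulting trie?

43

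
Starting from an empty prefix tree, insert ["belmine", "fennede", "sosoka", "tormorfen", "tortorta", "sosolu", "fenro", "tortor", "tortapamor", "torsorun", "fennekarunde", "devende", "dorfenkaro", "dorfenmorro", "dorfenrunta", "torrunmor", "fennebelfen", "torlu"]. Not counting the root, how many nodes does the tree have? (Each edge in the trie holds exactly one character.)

Trace insertions, counting only characters that open a new branch:
  "belmine" → 7 new (b, e, l, m, i, n, e)
  "fennede" → 7 new (f, e, n, n, e, d, e)
  "sosoka" → 6 new (s, o, s, o, k, a)
  "tormorfen" → 9 new (t, o, r, m, o, r, f, e, n)
  "tortorta" → prefix "tor" already present; 5 new (t, o, r, t, a)
  "sosolu" → prefix "soso" already present; 2 new (l, u)
  "fenro" → prefix "fen" already present; 2 new (r, o)
  "tortor" → prefix "tortor" already present; 0 new (none)
  "tortapamor" → prefix "tort" already present; 6 new (a, p, a, m, o, r)
  "torsorun" → prefix "tor" already present; 5 new (s, o, r, u, n)
  "fennekarunde" → prefix "fenne" already present; 7 new (k, a, r, u, n, d, e)
  "devende" → 7 new (d, e, v, e, n, d, e)
  "dorfenkaro" → prefix "d" already present; 9 new (o, r, f, e, n, k, a, r, o)
  "dorfenmorro" → prefix "dorfen" already present; 5 new (m, o, r, r, o)
  "dorfenrunta" → prefix "dorfen" already present; 5 new (r, u, n, t, a)
  "torrunmor" → prefix "tor" already present; 6 new (r, u, n, m, o, r)
  "fennebelfen" → prefix "fenne" already present; 6 new (b, e, l, f, e, n)
  "torlu" → prefix "tor" already present; 2 new (l, u)
Total nodes = 7 + 7 + 6 + 9 + 5 + 2 + 2 + 0 + 6 + 5 + 7 + 7 + 9 + 5 + 5 + 6 + 6 + 2 = 96

96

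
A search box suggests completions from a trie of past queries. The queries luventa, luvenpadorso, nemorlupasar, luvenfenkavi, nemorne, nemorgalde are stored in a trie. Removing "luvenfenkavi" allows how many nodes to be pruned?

A node on "luvenfenkavi"'s path can go only if nothing else ends at it or branches off below it.
The suffix "fenkavi" (7 nodes) is used only by "luvenfenkavi"; the node for "luven" still has the child "t", so pruning stops there.
Nodes removed: 7

7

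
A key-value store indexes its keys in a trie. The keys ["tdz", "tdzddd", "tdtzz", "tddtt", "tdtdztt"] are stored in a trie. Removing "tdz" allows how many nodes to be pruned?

0

Walk "tdz" from the leaf back toward the root, removing each node that no remaining word uses.
Every node on "tdz" is still needed (e.g. by "tdzddd"), so nothing is freed.
Nodes removed: 0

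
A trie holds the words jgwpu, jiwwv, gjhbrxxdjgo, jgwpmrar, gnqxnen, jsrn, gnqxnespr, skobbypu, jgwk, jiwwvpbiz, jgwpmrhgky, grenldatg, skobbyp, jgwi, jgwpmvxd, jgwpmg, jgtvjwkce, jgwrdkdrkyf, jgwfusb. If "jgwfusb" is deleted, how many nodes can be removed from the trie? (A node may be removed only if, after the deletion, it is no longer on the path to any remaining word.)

After clearing the end-marker at "jgwfusb", prune upward until reaching a node still needed by another word.
The suffix "fusb" (4 nodes) is used only by "jgwfusb"; the node for "jgw" still has the child "p", so pruning stops there.
Nodes removed: 4

4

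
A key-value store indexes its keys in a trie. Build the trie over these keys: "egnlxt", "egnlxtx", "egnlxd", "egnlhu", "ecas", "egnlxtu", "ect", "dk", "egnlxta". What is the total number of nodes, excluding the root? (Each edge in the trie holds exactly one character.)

Insert word by word; a character creates a node only if that edge doesn't already exist:
  "egnlxt" → 6 new (e, g, n, l, x, t)
  "egnlxtx" → prefix "egnlxt" already present; 1 new (x)
  "egnlxd" → prefix "egnlx" already present; 1 new (d)
  "egnlhu" → prefix "egnl" already present; 2 new (h, u)
  "ecas" → prefix "e" already present; 3 new (c, a, s)
  "egnlxtu" → prefix "egnlxt" already present; 1 new (u)
  "ect" → prefix "ec" already present; 1 new (t)
  "dk" → 2 new (d, k)
  "egnlxta" → prefix "egnlxt" already present; 1 new (a)
Total nodes = 6 + 1 + 1 + 2 + 3 + 1 + 1 + 2 + 1 = 18

18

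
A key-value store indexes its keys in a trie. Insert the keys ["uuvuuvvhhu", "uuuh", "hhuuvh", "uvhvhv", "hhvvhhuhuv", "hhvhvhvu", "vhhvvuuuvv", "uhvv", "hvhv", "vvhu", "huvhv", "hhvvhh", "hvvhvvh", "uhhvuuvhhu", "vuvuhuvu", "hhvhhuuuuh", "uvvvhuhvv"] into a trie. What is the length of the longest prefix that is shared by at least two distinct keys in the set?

6

Look for the deepest trie node that still has at least two words in its subtree.
"hhvvhh" and "hhvvhhuhuv" agree on "hhvvhh" (6 characters) before diverging; nothing deeper is shared.
Longest shared-prefix length: 6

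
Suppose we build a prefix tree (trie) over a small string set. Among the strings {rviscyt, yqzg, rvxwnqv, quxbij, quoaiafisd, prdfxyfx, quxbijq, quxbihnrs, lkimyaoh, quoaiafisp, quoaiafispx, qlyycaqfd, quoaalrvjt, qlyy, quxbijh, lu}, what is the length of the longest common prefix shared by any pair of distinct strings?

The deepest shared node is where two words last agree before diverging.
e.g. "quoaiafisp" and "quoaiafispx" share the prefix "quoaiafisp" of length 10; no pair shares a longer one.
Longest shared-prefix length: 10

10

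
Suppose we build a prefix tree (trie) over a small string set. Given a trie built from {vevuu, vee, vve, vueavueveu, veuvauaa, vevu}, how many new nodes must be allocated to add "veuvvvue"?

4

Walking "veuvvvue" from the root, the first 4 characters ("veuv") follow existing edges; "v" is the first miss.
So 8 − 4 = 4 new nodes.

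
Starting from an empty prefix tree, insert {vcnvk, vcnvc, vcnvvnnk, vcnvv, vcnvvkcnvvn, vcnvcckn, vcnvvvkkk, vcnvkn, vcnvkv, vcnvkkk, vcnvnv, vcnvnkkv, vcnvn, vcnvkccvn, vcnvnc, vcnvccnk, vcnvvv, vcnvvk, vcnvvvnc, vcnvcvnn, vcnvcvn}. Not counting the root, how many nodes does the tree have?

44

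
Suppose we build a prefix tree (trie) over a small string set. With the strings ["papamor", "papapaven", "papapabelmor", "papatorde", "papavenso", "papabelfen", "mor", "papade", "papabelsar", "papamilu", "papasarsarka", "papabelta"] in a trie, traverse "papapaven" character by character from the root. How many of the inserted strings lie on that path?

1

Walk "papapaven" from the root; an end-of-word marker is hit whenever a stored word is a prefix of "papapaven".
Prefixes of the query that are stored words: "papapaven"
Count: 1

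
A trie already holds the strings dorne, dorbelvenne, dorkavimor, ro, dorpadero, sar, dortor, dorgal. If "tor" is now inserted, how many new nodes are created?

3

"tor" shares no prefix with any stored word, so all 3 characters open new nodes.
3 − 0 = 3 new nodes.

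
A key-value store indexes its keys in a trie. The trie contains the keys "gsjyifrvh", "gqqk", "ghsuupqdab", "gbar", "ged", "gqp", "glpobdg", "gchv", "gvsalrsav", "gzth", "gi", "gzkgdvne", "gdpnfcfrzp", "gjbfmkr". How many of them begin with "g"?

14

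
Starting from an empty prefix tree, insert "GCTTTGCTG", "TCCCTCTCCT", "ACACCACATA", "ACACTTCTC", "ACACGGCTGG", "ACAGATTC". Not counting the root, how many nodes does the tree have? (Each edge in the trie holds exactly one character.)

Trace insertions, counting only characters that open a new branch:
  "GCTTTGCTG" → 9 new (G, C, T, T, T, G, C, T, G)
  "TCCCTCTCCT" → 10 new (T, C, C, C, T, C, T, C, C, T)
  "ACACCACATA" → 10 new (A, C, A, C, C, A, C, A, T, A)
  "ACACTTCTC" → prefix "ACAC" already present; 5 new (T, T, C, T, C)
  "ACACGGCTGG" → prefix "ACAC" already present; 6 new (G, G, C, T, G, G)
  "ACAGATTC" → prefix "ACA" already present; 5 new (G, A, T, T, C)
Total nodes = 9 + 10 + 10 + 5 + 6 + 5 = 45

45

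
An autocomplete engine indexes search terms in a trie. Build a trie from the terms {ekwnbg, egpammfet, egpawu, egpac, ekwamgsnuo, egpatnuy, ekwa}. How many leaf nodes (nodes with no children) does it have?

6

Leaves are exactly the stored words that no other stored word extends.
Those words: "egpac", "egpammfet", "egpatnuy", "egpawu", "ekwamgsnuo", "ekwnbg"
Leaf count: 6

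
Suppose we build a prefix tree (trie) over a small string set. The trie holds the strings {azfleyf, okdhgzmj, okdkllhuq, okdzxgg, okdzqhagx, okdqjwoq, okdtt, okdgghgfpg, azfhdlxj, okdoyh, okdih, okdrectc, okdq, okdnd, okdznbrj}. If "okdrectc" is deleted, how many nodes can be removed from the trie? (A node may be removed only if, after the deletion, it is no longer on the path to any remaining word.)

A node on "okdrectc"'s path can go only if nothing else ends at it or branches off below it.
The suffix "rectc" (5 nodes) is used only by "okdrectc"; the node for "okd" still has the child "h", so pruning stops there.
Nodes removed: 5

5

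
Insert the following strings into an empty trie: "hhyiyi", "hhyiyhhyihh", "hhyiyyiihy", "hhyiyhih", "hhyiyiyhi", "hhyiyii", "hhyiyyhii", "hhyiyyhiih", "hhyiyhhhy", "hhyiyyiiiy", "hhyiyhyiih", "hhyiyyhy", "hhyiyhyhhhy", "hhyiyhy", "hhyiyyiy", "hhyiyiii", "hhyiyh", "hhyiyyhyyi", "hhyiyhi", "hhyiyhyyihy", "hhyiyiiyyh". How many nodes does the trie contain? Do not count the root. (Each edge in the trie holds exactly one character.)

51

Insert word by word; a character creates a node only if that edge doesn't already exist:
  "hhyiyi" → 6 new (h, h, y, i, y, i)
  "hhyiyhhyihh" → prefix "hhyiy" already present; 6 new (h, h, y, i, h, h)
  "hhyiyyiihy" → prefix "hhyiy" already present; 5 new (y, i, i, h, y)
  "hhyiyhih" → prefix "hhyiyh" already present; 2 new (i, h)
  "hhyiyiyhi" → prefix "hhyiyi" already present; 3 new (y, h, i)
  "hhyiyii" → prefix "hhyiyi" already present; 1 new (i)
  "hhyiyyhii" → prefix "hhyiyy" already present; 3 new (h, i, i)
  "hhyiyyhiih" → prefix "hhyiyyhii" already present; 1 new (h)
  "hhyiyhhhy" → prefix "hhyiyhh" already present; 2 new (h, y)
  "hhyiyyiiiy" → prefix "hhyiyyii" already present; 2 new (i, y)
  "hhyiyhyiih" → prefix "hhyiyh" already present; 4 new (y, i, i, h)
  "hhyiyyhy" → prefix "hhyiyyh" already present; 1 new (y)
  "hhyiyhyhhhy" → prefix "hhyiyhy" already present; 4 new (h, h, h, y)
  "hhyiyhy" → prefix "hhyiyhy" already present; 0 new (none)
  "hhyiyyiy" → prefix "hhyiyyi" already present; 1 new (y)
  "hhyiyiii" → prefix "hhyiyii" already present; 1 new (i)
  "hhyiyh" → prefix "hhyiyh" already present; 0 new (none)
  "hhyiyyhyyi" → prefix "hhyiyyhy" already present; 2 new (y, i)
  "hhyiyhi" → prefix "hhyiyhi" already present; 0 new (none)
  "hhyiyhyyihy" → prefix "hhyiyhy" already present; 4 new (y, i, h, y)
  "hhyiyiiyyh" → prefix "hhyiyii" already present; 3 new (y, y, h)
Total nodes = 6 + 6 + 5 + 2 + 3 + 1 + 3 + 1 + 2 + 2 + 4 + 1 + 4 + 0 + 1 + 1 + 0 + 2 + 0 + 4 + 3 = 51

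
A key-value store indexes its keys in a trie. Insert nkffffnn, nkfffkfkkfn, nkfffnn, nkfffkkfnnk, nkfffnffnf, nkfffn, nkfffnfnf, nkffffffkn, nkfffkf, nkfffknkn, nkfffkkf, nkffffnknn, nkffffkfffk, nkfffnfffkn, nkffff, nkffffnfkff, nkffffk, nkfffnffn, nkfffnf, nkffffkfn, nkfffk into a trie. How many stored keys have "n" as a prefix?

Walk to "n"; the words in its subtree are exactly those with that prefix.
Words under "n": nkffff, nkffffffkn, nkffffk, nkffffkfffk, nkffffkfn, nkffffnfkff, nkffffnknn, nkffffnn, nkfffk, nkfffkf, nkfffkfkkfn, nkfffkkf, nkfffkkfnnk, nkfffknkn, nkfffn, nkfffnf, nkfffnfffkn, nkfffnffn, nkfffnffnf, nkfffnfnf, nkfffnn
Count: 21

21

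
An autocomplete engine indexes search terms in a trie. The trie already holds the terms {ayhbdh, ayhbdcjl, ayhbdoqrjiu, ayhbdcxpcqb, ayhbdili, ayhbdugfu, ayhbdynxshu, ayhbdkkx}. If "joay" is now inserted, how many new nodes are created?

"joay" shares no prefix with any stored word, so all 4 characters open new nodes.
4 − 0 = 4 new nodes.

4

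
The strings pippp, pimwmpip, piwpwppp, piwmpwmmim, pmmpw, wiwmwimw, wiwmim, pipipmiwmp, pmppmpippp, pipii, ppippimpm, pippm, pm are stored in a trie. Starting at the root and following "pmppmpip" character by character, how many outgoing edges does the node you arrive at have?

1

Follow the path "pmppmpip" to its node, then look at its outgoing edges.
Characters that immediately follow "pmppmpip" among the stored strings: {p}.
That node has 1 child edge.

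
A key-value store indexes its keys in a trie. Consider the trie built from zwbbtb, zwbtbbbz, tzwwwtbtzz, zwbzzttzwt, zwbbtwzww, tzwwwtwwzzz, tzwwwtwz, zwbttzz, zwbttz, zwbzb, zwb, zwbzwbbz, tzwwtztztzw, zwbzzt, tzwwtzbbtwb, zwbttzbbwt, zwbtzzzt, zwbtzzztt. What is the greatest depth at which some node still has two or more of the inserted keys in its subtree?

Equivalently: take the maximum, over all pairs, of their longest common prefix length.
"zwbtzzzt" and "zwbtzzztt" agree on "zwbtzzzt" (8 characters) before diverging; nothing deeper is shared.
Longest shared-prefix length: 8

8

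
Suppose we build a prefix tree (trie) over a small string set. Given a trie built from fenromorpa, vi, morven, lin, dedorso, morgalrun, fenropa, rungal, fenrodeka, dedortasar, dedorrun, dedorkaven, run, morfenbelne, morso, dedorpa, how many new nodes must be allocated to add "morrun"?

3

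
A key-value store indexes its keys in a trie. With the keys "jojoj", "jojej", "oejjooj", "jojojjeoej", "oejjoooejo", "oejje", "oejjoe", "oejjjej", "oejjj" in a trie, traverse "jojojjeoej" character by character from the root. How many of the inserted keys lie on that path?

2

Check each prefix of "jojojjeoej" against the stored set — each match is an end-marker on the path.
Prefixes of the query that are stored words: "jojoj", "jojojjeoej"
Count: 2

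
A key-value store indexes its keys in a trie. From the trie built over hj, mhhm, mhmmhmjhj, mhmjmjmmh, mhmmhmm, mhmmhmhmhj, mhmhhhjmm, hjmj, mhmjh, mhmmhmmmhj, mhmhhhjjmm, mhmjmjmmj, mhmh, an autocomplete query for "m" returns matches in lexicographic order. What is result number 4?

mhmhhhjmm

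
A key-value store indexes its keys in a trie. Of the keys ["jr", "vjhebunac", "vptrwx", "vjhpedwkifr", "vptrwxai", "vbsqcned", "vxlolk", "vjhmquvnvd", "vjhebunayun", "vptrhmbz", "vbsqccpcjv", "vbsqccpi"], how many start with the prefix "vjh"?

4

Walk to "vjh"; the words in its subtree are exactly those with that prefix.
Words under "vjh": vjhebunac, vjhebunayun, vjhmquvnvd, vjhpedwkifr
Count: 4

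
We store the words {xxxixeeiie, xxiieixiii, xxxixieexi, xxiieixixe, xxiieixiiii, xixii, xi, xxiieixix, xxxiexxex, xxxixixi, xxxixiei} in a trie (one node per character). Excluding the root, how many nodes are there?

38

For each word, the new-node count is its length minus the longest prefix already in the trie:
  "xxxixeeiie" → 10 new (x, x, x, i, x, e, e, i, i, e)
  "xxiieixiii" → prefix "xx" already present; 8 new (i, i, e, i, x, i, i, i)
  "xxxixieexi" → prefix "xxxix" already present; 5 new (i, e, e, x, i)
  "xxiieixixe" → prefix "xxiieixi" already present; 2 new (x, e)
  "xxiieixiiii" → prefix "xxiieixiii" already present; 1 new (i)
  "xixii" → prefix "x" already present; 4 new (i, x, i, i)
  "xi" → prefix "xi" already present; 0 new (none)
  "xxiieixix" → prefix "xxiieixix" already present; 0 new (none)
  "xxxiexxex" → prefix "xxxi" already present; 5 new (e, x, x, e, x)
  "xxxixixi" → prefix "xxxixi" already present; 2 new (x, i)
  "xxxixiei" → prefix "xxxixie" already present; 1 new (i)
Total nodes = 10 + 8 + 5 + 2 + 1 + 4 + 0 + 0 + 5 + 2 + 1 = 38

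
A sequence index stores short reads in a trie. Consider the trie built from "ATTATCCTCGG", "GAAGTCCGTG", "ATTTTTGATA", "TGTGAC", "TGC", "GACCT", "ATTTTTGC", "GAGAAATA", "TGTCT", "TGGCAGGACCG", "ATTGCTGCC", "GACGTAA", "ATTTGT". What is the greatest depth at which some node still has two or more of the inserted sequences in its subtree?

7

The deepest shared node is where two words last agree before diverging.
e.g. "ATTTTTGATA" and "ATTTTTGC" share the prefix "ATTTTTG" of length 7; no pair shares a longer one.
Longest shared-prefix length: 7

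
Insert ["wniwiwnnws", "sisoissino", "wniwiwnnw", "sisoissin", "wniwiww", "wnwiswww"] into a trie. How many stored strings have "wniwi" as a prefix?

3

Filter for entries beginning with "wniwi":
Matches: "wniwiwnnw", "wniwiwnnws", "wniwiww"
Count: 3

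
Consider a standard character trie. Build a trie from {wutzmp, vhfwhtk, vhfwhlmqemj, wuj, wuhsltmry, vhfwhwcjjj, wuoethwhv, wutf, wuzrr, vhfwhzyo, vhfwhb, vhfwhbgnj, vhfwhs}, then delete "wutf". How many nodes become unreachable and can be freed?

1

Walk "wutf" from the leaf back toward the root, removing each node that no remaining word uses.
The suffix "f" (1 node) is used only by "wutf"; the node for "wut" still has the child "z", so pruning stops there.
Nodes removed: 1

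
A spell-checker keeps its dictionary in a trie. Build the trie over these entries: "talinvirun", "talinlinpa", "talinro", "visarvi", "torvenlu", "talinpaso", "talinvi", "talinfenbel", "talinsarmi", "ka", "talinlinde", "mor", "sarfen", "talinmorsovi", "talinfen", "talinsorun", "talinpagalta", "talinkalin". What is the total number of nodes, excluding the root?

Insert word by word; a character creates a node only if that edge doesn't already exist:
  "talinvirun" → 10 new (t, a, l, i, n, v, i, r, u, n)
  "talinlinpa" → prefix "talin" already present; 5 new (l, i, n, p, a)
  "talinro" → prefix "talin" already present; 2 new (r, o)
  "visarvi" → 7 new (v, i, s, a, r, v, i)
  "torvenlu" → prefix "t" already present; 7 new (o, r, v, e, n, l, u)
  "talinpaso" → prefix "talin" already present; 4 new (p, a, s, o)
  "talinvi" → prefix "talinvi" already present; 0 new (none)
  "talinfenbel" → prefix "talin" already present; 6 new (f, e, n, b, e, l)
  "talinsarmi" → prefix "talin" already present; 5 new (s, a, r, m, i)
  "ka" → 2 new (k, a)
  "talinlinde" → prefix "talinlin" already present; 2 new (d, e)
  "mor" → 3 new (m, o, r)
  "sarfen" → 6 new (s, a, r, f, e, n)
  "talinmorsovi" → prefix "talin" already present; 7 new (m, o, r, s, o, v, i)
  "talinfen" → prefix "talinfen" already present; 0 new (none)
  "talinsorun" → prefix "talins" already present; 4 new (o, r, u, n)
  "talinpagalta" → prefix "talinpa" already present; 5 new (g, a, l, t, a)
  "talinkalin" → prefix "talin" already present; 5 new (k, a, l, i, n)
Total nodes = 10 + 5 + 2 + 7 + 7 + 4 + 0 + 6 + 5 + 2 + 2 + 3 + 6 + 7 + 0 + 4 + 5 + 5 = 80

80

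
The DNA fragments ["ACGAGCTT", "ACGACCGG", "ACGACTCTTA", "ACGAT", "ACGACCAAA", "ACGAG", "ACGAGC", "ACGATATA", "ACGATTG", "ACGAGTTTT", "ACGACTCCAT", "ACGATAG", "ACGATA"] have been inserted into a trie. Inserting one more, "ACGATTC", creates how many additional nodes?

1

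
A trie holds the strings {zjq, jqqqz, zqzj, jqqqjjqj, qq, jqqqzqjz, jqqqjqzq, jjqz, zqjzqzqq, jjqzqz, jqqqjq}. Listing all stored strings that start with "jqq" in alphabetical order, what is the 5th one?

DFS of the "jqq" subtree visits, in order: "jqqqjjqj", "jqqqjq", "jqqqjqzq", "jqqqz", "jqqqzqjz"
Position 5: jqqqzqjz

jqqqzqjz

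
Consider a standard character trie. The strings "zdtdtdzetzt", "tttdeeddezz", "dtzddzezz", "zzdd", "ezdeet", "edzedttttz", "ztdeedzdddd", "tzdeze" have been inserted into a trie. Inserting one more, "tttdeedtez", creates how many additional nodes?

3

"tttdeed" is already a path in the trie; the remaining "tez" must be added.
New nodes needed: |"tttdeedtez"| − 7 = 10 − 7 = 3.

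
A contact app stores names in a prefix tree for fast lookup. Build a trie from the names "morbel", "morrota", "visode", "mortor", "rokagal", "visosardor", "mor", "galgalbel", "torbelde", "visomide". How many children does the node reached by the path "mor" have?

3

Walk "mor" from the root, arriving at one node.
Distinct next characters after "mor": b, r, t.
That node has 3 child edges.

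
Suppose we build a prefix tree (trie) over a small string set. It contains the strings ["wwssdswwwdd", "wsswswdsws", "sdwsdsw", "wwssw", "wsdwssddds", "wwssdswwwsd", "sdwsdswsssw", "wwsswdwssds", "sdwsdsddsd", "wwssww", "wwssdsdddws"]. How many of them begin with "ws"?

2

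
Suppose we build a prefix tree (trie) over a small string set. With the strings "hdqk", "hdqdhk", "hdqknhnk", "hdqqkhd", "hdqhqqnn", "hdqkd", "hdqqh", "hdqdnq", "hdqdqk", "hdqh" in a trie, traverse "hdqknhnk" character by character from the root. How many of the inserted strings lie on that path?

Walk "hdqknhnk" from the root; an end-of-word marker is hit whenever a stored word is a prefix of "hdqknhnk".
Prefixes of the query that are stored words: "hdqk", "hdqknhnk"
Count: 2

2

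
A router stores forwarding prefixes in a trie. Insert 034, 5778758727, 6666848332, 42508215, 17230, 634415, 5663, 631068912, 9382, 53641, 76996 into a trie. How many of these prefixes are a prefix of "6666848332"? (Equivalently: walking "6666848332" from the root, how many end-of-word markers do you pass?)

Traverse "6666848332" character by character; count nodes along the way that are marked as word ends.
Prefixes of the query that are stored words: "6666848332"
Count: 1

1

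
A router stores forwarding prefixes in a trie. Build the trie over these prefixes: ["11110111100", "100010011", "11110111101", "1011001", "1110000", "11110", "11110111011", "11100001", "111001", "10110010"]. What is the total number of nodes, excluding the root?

35

Insert word by word; a character creates a node only if that edge doesn't already exist:
  "11110111100" → 11 new (1, 1, 1, 1, 0, 1, 1, 1, 1, 0, 0)
  "100010011" → prefix "1" already present; 8 new (0, 0, 0, 1, 0, 0, 1, 1)
  "11110111101" → prefix "1111011110" already present; 1 new (1)
  "1011001" → prefix "10" already present; 5 new (1, 1, 0, 0, 1)
  "1110000" → prefix "111" already present; 4 new (0, 0, 0, 0)
  "11110" → prefix "11110" already present; 0 new (none)
  "11110111011" → prefix "11110111" already present; 3 new (0, 1, 1)
  "11100001" → prefix "1110000" already present; 1 new (1)
  "111001" → prefix "11100" already present; 1 new (1)
  "10110010" → prefix "1011001" already present; 1 new (0)
Total nodes = 11 + 8 + 1 + 5 + 4 + 0 + 3 + 1 + 1 + 1 = 35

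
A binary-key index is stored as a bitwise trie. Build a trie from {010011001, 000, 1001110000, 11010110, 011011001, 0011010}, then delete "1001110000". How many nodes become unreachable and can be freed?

After clearing the end-marker at "1001110000", prune upward until reaching a node still needed by another word.
The suffix "001110000" (9 nodes) is used only by "1001110000"; the node for "1" still has the child "1", so pruning stops there.
Nodes removed: 9

9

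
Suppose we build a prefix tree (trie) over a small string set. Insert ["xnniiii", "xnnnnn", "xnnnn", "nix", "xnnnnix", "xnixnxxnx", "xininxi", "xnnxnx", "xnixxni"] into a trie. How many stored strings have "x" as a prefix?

Filter for entries beginning with "x":
Matches: "xininxi", "xnixnxxnx", "xnixxni", "xnniiii", "xnnnn", "xnnnnix", "xnnnnn", "xnnxnx"
Count: 8

8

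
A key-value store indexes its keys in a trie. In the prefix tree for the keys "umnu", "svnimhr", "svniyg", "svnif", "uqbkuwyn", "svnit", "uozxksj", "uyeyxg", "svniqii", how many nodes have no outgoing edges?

9

Leaves are exactly the stored words that no other stored word extends.
Those words: "svnif", "svnimhr", "svniqii", "svnit", "svniyg", "umnu", "uozxksj", "uqbkuwyn", "uyeyxg"
Leaf count: 9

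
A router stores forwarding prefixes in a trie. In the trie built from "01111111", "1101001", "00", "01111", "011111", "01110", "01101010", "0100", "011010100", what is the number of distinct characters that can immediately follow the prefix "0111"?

Walk "0111" from the root, arriving at one node.
Characters that immediately follow "0111" among the stored strings: {0, 1}.
That node has 2 child edges.

2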